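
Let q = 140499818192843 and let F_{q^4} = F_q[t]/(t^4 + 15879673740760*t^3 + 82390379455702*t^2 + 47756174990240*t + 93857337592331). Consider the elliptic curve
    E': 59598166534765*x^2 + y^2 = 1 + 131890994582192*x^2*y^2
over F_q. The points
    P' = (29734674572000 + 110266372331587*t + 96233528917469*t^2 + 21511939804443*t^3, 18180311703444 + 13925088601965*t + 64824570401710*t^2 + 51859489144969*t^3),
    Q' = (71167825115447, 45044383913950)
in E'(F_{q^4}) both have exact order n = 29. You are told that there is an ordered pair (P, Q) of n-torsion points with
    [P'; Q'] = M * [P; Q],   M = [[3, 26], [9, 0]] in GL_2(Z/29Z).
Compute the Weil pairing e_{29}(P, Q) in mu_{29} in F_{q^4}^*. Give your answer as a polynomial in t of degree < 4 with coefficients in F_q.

e_{29} is bilinear + alternating on E[29], so e_{29}(3*P + 26*Q, 9*P) = e_{29}(P,Q)^(3*0-26*9).
3*0 - 26*9 = -234; reduced mod 29: det = 27, inverse 14.
Edwards->Montgomery: u=(1+y)/(1-y), v=u/x -> 96050169938998v^2=u^3+52864719838123u^2+u; then x_W=17051747536354u+102164769282581: y^2=x^3+106513800793622*x+126564206243850.
Double-and-add over 11101: 5-1 doublings, 4-1 additions; each step l_{T,T}/v_{2T} or l_{T,P'}/v at Q'+S for random S.
Result: e(P',Q') = 92701278716159 + 74110384709771*t + 10015989581476*t^2 + 88348394739815*t^3.
Raise to 14: e(P,Q) = 62782367376803 + 46195846984462*t + 116855859556103*t^2 + 75993082064305*t^3 in mu_{29}.

62782367376803 + 46195846984462*t + 116855859556103*t^2 + 75993082064305*t^3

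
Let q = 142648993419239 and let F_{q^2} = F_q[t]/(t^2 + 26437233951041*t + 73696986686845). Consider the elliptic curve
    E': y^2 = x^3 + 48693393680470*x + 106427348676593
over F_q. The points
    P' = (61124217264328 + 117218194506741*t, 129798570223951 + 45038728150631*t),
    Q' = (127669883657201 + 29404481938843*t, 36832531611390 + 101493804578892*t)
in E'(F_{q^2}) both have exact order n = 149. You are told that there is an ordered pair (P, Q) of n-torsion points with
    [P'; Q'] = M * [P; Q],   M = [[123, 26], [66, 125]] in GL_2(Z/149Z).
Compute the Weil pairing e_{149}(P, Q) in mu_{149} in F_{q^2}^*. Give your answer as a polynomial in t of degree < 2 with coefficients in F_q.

Alternating bilinearity on E[149] (values in mu_{149} in F_{142648993419239^2}) gives e(P',Q') = e(P,Q)^det(M).
Hence e(P,Q) = e(P',Q')^{76} where 76 = 100^{-1} mod 149.
Build f_{149,P'} and f_{149,Q'} via the 8-bit ladder of 149=10010101_2; evaluate at shifted divisors; quotient in F_{142648993419239^2}.
So e_{149}(P',Q') = 51129537502606 + 15279778279797*t.
Finally e_{149}(P,Q) = 14943313537465 + 29953447312510*t.

14943313537465 + 29953447312510*t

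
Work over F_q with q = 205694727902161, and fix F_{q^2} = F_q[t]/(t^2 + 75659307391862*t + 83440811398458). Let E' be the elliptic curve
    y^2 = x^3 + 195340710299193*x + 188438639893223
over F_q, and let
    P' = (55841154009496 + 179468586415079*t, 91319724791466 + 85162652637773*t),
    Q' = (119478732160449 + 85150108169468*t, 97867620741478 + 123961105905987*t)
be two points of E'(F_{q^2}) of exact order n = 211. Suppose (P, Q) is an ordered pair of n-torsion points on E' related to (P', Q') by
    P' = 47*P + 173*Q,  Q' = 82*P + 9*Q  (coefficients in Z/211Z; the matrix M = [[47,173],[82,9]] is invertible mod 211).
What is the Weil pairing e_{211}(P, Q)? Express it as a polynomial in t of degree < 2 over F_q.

114855728533622 + 46157167305156*t

Under M = [[47,173],[82,9]] in GL_2(Z/211), e_{211}(P',Q') = e_{211}(P,Q)^(47*9-173*82 mod 211).
det M = 47*9 - 173*82 = -13763 = 163 (mod 211); 163^{-1} = 189 (mod 211).
Build f_{211,P'} and f_{211,Q'} via the 8-bit ladder of 211=11010011_2; evaluate at shifted divisors; quotient in F_{205694727902161^2}.
So e_{211}(P',Q') = 116108728039041 + 141731998249970*t.
e_{211}(P,Q) = (116108728039041 + 141731998249970*t)^{189} = 114855728533622 + 46157167305156*t.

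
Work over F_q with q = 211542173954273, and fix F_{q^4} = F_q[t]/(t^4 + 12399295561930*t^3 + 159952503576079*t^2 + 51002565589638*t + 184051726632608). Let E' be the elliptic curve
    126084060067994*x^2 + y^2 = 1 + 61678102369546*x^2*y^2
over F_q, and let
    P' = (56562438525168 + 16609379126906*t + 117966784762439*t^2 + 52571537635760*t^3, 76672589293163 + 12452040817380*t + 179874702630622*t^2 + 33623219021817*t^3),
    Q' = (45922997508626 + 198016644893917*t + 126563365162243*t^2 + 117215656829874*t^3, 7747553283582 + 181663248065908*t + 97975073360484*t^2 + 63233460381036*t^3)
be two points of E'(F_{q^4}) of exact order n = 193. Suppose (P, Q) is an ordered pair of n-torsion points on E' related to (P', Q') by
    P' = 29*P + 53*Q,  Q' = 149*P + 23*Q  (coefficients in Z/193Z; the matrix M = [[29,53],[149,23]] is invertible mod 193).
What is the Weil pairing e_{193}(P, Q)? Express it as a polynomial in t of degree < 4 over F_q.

e_{193}(aP+bQ,cP+dQ) = e_{193}(P,Q)^(ad-bc); with (a,b,c,d)=(29,53,149,23) this gives the det-193 law.
det(M) mod 193 = 104; its inverse in (Z/193)^* is 13 (check: 104*13 mod 193 = 1).
Edwards a_E,d_E -> Montgomery A=139217587507508,B=101830746912411 -> Weierstrass 43898543694920,64770839637786 via alpha=31293693739590,beta=16101489424612.
n = 193 = (11000001)_2 (8 bits, wt 3); accumulate f_{193,P'}(Q'+S)/f_{193,P'}(S) along the 7-step ladder.
The quotient is 206113729611165 + 91941124803968*t + 88585661567953*t^2 + 30041445929124*t^3.
e_{193}(P,Q) = (206113729611165 + 91941124803968*t + 88585661567953*t^2 + 30041445929124*t^3)^{13} = 136896418036595 + 86336817966544*t + 209669702028477*t^2 + 35390329759116*t^3.

136896418036595 + 86336817966544*t + 209669702028477*t^2 + 35390329759116*t^3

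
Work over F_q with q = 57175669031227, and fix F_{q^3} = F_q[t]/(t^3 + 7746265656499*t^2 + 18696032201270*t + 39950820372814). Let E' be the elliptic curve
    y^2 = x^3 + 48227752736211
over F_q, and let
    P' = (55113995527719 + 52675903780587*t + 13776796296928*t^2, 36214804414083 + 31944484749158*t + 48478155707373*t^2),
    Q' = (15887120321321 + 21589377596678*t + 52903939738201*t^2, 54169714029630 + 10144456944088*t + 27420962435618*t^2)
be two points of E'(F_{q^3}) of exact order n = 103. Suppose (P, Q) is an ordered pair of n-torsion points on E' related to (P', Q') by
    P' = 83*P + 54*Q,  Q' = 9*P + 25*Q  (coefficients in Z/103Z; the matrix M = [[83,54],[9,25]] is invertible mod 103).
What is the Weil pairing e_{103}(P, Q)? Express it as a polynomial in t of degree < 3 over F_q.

37247904175242 + 56648198480157*t + 1026105457875*t^2

e_{103}(aP+bQ,cP+dQ) = e_{103}(P,Q)^(ad-bc); with (a,b,c,d)=(83,54,9,25) this gives the det-103 law.
det(M) mod 103 = 44; its inverse in (Z/103)^* is 96 (check: 44*96 mod 103 = 1).
7-bit Miller (1100111) on E'/F_{57175669031227} with a'=0, b'=48227752736211: accumulate tangent/chord ratios at Q'+S and P'+S'.
f_P(D_Q)/f_Q(D_P) = 15252815785973 + 56444913297749*t + 27809407407650*t^2.
Thus e_{103}(P,Q) = 37247904175242 + 56648198480157*t + 1026105457875*t^2.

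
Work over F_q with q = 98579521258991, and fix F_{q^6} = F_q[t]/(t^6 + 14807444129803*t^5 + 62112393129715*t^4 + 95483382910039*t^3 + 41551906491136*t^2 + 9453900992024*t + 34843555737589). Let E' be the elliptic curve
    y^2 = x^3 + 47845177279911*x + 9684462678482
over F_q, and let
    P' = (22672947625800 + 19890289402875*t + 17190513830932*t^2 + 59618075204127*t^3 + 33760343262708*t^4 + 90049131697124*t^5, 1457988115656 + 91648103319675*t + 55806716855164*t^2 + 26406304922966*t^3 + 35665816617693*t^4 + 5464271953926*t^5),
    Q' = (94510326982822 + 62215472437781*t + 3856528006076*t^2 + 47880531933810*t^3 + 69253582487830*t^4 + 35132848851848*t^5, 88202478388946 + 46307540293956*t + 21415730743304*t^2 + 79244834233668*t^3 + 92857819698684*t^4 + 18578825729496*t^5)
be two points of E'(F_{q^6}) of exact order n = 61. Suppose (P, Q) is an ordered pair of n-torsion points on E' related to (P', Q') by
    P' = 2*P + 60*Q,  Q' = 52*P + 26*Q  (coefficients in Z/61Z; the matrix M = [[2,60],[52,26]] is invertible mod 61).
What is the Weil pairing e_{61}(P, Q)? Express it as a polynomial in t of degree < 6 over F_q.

44556550355966 + 88384890489787*t + 27080987819805*t^2 + 62952081470190*t^3 + 71917108072120*t^4 + 86662742254678*t^5

Since e_{61}(P,P)=e_{61}(Q,Q)=1 and e_{61}(Q,P)=e_{61}(P,Q)^{-1}, expanding e_{61}(2*P + 60*Q,52*P + 26*Q) leaves e(P,Q)^det(M).
2*26 - 60*52 = -3068; reduced mod 61: det = 43, inverse 44.
Build f_{61,P'} and f_{61,Q'} via the 6-bit ladder of 61=111101_2; evaluate at shifted divisors; quotient in F_{98579521258991^6}.
Result: e(P',Q') = 21488608940507 + 53621010317691*t + 56270779152053*t^2 + 83405470868231*t^3 + 39772960101215*t^4 + 36876248288602*t^5.
Thus e_{61}(P,Q) = 44556550355966 + 88384890489787*t + 27080987819805*t^2 + 62952081470190*t^3 + 71917108072120*t^4 + 86662742254678*t^5.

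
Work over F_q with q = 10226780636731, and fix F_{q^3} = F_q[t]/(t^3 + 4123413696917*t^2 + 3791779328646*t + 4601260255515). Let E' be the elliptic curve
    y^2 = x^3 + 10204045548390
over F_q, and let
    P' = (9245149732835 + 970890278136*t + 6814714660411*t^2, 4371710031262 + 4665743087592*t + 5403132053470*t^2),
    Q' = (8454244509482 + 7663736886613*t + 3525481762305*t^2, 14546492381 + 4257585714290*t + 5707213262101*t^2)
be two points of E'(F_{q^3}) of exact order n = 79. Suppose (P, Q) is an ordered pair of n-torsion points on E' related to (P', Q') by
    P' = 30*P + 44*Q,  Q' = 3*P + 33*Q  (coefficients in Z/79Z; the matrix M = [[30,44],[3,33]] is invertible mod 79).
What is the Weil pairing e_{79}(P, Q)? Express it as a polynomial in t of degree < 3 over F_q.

e_{79} is bilinear + alternating on E[79], so e_{79}(30*P + 44*Q, 3*P + 33*Q) = e_{79}(P,Q)^(30*33-44*3).
det M = 30*33 - 44*3 = 858 = 68 (mod 79); 68^{-1} = 43 (mod 79).
Run Miller on y^2=x^3+10204045548390 over F_{10226780636731}: ladder 1001111 (7 bits); e = f_P(D_Q)/f_Q(D_P).
f_P(D_Q)/f_Q(D_P) = 6321577452532 + 3119716964402*t + 7141372358577*t^2.
Thus e_{79}(P,Q) = 7596740246594 + 3897376768637*t + 10040859536765*t^2.

7596740246594 + 3897376768637*t + 10040859536765*t^2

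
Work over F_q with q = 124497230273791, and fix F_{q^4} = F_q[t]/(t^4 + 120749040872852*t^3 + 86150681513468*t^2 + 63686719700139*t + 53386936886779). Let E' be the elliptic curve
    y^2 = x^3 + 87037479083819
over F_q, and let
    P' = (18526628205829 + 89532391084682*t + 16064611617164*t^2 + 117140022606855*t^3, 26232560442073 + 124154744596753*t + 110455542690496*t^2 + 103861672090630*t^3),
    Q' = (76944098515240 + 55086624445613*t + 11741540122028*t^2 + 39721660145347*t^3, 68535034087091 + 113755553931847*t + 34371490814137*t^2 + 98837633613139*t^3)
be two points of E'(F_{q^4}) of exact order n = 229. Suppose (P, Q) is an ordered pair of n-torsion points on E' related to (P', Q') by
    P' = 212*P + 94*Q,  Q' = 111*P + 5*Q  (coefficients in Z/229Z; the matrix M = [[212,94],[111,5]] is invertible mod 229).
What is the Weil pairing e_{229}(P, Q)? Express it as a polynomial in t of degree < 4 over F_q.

Under M = [[212,94],[111,5]] in GL_2(Z/229), e_{229}(P',Q') = e_{229}(P,Q)^(212*5-94*111 mod 229).
Hence e(P,Q) = e(P',Q')^{168} where 168 = 15^{-1} mod 229.
Miller loop for e_{229} over F_{124497230273791^4}: bits of 229 = 11100101; 7 double steps + 4 add steps, l/v at each.
e_{229}(P',Q') = 16781526334802 + 81412491356296*t + 67316706939433*t^2 + 91730729634477*t^3.
(16781526334802 + 81412491356296*t + 67316706939433*t^2 + 91730729634477*t^3)^{168} mod (124497230273791,f) = 63369229610174 + 59827400402069*t + 94011599780696*t^2 + 1111769959716*t^3.

63369229610174 + 59827400402069*t + 94011599780696*t^2 + 1111769959716*t^3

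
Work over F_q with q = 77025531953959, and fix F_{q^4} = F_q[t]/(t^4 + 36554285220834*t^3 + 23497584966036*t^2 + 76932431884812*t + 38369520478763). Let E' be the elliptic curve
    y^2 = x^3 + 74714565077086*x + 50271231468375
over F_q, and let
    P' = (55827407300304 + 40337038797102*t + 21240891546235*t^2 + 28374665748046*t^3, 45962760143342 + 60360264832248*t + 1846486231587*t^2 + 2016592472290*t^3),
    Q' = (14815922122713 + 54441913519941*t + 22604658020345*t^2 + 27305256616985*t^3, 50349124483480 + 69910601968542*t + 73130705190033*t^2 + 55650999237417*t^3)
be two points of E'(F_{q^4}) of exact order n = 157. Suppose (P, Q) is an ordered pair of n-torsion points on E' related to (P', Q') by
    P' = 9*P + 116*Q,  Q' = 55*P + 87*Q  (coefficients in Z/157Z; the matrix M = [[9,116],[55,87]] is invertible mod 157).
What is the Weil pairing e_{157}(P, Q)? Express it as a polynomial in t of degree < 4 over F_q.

61028111575145 + 23584645885056*t + 41450453889797*t^2 + 56876144528701*t^3

e_{157} is bilinear + alternating on E[157], so e_{157}(9*P + 116*Q, 55*P + 87*Q) = e_{157}(P,Q)^(9*87-116*55).
Hence e(P,Q) = e(P',Q')^{20} where 20 = 55^{-1} mod 157.
8-bit Miller (10011101) on E'/F_{77025531953959} with a'=74714565077086, b'=50271231468375: accumulate tangent/chord ratios at Q'+S and P'+S'.
So e_{157}(P',Q') = 22260838749162 + 39696180485545*t + 45031500618159*t^2 + 23123358695097*t^3.
Finally e_{157}(P,Q) = 61028111575145 + 23584645885056*t + 41450453889797*t^2 + 56876144528701*t^3.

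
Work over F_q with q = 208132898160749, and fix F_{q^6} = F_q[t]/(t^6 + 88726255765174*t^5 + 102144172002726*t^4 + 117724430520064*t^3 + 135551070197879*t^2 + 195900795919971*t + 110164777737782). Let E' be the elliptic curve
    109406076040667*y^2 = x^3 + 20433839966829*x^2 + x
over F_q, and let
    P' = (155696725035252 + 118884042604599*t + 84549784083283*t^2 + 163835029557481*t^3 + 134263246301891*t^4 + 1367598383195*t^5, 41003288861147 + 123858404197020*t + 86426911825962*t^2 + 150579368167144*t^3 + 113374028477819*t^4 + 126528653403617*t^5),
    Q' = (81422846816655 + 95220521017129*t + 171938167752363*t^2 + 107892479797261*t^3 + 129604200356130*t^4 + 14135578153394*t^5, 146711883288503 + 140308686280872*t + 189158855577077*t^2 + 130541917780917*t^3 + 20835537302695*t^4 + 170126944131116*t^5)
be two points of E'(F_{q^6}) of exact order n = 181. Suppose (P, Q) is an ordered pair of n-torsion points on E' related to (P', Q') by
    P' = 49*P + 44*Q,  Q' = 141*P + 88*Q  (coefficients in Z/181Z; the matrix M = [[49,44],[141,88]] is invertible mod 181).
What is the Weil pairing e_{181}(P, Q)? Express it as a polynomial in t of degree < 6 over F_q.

Since e_{181}(P,P)=e_{181}(Q,Q)=1 and e_{181}(Q,P)=e_{181}(P,Q)^{-1}, expanding e_{181}(49*P + 44*Q,141*P + 88*Q) leaves e(P,Q)^det(M).
49*88 - 44*141 = -1892; reduced mod 181: det = 99, inverse 64.
Montgomery->Weierstrass: x_W = 103860834254822*x+62487360839138, y_W=103860834254822*y on F_{208132898160749}; lands on y^2=x^3+58281973049107*x+58624234037352.
Double-and-add over 10110101: 8-1 doublings, 5-1 additions; each step l_{T,T}/v_{2T} or l_{T,P'}/v at Q'+S for random S.
f_P(D_Q)/f_Q(D_P) = 3953139818615 + 171855779120969*t + 47650340907231*t^2 + 22166629261712*t^3 + 150770211464523*t^4 + 50534533803644*t^5.
(3953139818615 + 171855779120969*t + 47650340907231*t^2 + 22166629261712*t^3 + 150770211464523*t^4 + 50534533803644*t^5)^{64} mod (208132898160749,f) = 163762828967526 + 64333531016597*t + 120567530643631*t^2 + 56576499710654*t^3 + 22429265060536*t^4 + 127321311567263*t^5.

163762828967526 + 64333531016597*t + 120567530643631*t^2 + 56576499710654*t^3 + 22429265060536*t^4 + 127321311567263*t^5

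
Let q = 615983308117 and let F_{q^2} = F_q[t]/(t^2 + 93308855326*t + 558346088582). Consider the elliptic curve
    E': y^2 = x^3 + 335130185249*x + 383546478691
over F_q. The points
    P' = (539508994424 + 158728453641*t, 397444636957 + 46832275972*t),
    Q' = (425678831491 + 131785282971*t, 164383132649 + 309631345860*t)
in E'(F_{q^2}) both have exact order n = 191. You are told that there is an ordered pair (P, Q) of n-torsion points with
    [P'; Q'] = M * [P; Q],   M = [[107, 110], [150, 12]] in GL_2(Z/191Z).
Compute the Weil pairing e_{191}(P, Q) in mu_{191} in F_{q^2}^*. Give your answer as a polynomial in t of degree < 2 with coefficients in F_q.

e_{191} is bilinear + alternating on E[191], so e_{191}(107*P + 110*Q, 150*P + 12*Q) = e_{191}(P,Q)^(107*12-110*150).
107*12 - 110*150 = -15216; reduced mod 191: det = 64, inverse 3.
n = 191 = (10111111)_2 (8 bits, wt 7); accumulate f_{191,P'}(Q'+S)/f_{191,P'}(S) along the 7-step ladder.
So e_{191}(P',Q') = 545652751566 + 202210634924*t.
e_{191}(P,Q) = (545652751566 + 202210634924*t)^{3} = 20699775178 + 286414807653*t.

20699775178 + 286414807653*t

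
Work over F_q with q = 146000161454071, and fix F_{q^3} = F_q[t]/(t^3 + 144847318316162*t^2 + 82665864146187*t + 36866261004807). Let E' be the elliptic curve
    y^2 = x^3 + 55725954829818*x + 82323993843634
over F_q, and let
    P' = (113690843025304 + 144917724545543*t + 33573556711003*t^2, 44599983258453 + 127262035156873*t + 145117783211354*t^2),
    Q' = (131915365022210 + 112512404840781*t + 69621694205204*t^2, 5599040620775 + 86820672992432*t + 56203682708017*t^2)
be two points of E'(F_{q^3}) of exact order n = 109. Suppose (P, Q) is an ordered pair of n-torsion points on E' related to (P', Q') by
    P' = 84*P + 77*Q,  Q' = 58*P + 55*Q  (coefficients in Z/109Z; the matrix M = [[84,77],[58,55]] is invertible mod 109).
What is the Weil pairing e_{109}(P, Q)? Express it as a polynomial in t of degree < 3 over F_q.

Under M = [[84,77],[58,55]] in GL_2(Z/109), e_{109}(P',Q') = e_{109}(P,Q)^(84*55-77*58 mod 109).
So e_{109}(P,Q) = e_{109}(P',Q')^{63}, since 45*63 = 1 mod 109.
Run Miller on y^2=x^3+55725954829818*x+82323993843634 over F_{146000161454071}: ladder 1101101 (7 bits); e = f_P(D_Q)/f_Q(D_P).
f_P(D_Q)/f_Q(D_P) = 116805433348900 + 100854614737658*t + 84708358459315*t^2.
Hence e(P,Q) = 4988230417956 + 56611872545739*t + 29080540722788*t^2 in F_{146000161454071^3}^*.

4988230417956 + 56611872545739*t + 29080540722788*t^2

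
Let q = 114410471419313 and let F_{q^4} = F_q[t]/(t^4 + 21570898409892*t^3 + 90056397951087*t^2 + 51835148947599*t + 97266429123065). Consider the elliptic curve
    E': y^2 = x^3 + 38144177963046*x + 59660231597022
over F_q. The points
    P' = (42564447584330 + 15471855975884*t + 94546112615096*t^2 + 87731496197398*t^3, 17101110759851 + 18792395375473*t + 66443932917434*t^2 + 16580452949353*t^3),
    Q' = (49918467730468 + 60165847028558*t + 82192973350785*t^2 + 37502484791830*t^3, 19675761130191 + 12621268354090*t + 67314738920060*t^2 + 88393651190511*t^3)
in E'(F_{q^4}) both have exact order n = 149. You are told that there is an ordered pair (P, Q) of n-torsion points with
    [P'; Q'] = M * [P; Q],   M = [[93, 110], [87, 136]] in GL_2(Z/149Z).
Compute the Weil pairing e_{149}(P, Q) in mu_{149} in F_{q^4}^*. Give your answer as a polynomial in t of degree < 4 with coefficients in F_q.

Alternating bilinearity on E[149] (values in mu_{149} in F_{114410471419313^4}) gives e(P',Q') = e(P,Q)^det(M).
Hence e(P,Q) = e(P',Q')^{111} where 111 = 98^{-1} mod 149.
n = 149 = (10010101)_2 (8 bits, wt 4); accumulate f_{149,P'}(Q'+S)/f_{149,P'}(S) along the 7-step ladder.
So e_{149}(P',Q') = 34355088917907 + 61126906423664*t + 54700061835741*t^2 + 20551007115400*t^3.
Thus e_{149}(P,Q) = 86007006139784 + 64122631317210*t + 102907499611706*t^2 + 112969440182579*t^3.

86007006139784 + 64122631317210*t + 102907499611706*t^2 + 112969440182579*t^3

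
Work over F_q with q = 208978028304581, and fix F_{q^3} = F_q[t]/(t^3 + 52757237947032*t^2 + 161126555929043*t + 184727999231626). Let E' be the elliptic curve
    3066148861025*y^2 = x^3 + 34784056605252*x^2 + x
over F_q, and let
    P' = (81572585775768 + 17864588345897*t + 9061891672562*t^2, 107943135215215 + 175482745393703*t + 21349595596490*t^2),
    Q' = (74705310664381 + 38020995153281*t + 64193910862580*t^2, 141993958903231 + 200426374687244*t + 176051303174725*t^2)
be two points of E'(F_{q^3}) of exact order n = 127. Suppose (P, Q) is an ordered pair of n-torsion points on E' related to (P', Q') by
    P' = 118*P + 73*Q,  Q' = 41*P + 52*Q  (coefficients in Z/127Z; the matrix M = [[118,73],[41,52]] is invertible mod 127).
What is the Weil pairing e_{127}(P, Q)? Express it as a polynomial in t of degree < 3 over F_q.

106773861865514 + 200037427022418*t + 169522909243852*t^2

The 127-Weil pairing on E[127] over F_{208978028304581} is alternating-bilinear: e_{127}(P',Q') = e_{127}(P,Q)^det(M).
So e_{127}(P,Q) = e_{127}(P',Q')^{123}, since 95*123 = 1 mod 127.
Undo Montgomery via alpha=121606320752266, beta=12245567308603: (a',b')=(119050731225262,156261939850071) over F_{208978028304581}.
Double-and-add over 1111111: 7-1 doublings, 7-1 additions; each step l_{T,T}/v_{2T} or l_{T,P'}/v at Q'+S for random S.
So e_{127}(P',Q') = 161858980374067 + 175665048655816*t + 154960481998321*t^2.
Finally e_{127}(P,Q) = 106773861865514 + 200037427022418*t + 169522909243852*t^2.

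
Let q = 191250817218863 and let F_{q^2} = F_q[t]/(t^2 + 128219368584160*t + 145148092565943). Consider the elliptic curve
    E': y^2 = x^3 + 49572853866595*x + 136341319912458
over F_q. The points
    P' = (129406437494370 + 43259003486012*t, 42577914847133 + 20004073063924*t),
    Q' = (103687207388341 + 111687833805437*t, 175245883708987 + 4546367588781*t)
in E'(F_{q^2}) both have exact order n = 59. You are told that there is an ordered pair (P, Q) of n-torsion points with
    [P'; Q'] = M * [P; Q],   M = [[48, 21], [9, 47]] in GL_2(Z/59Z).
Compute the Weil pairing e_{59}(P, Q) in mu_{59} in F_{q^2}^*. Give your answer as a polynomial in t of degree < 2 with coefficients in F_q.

Under M = [[48,21],[9,47]] in GL_2(Z/59), e_{59}(P',Q') = e_{59}(P,Q)^(48*47-21*9 mod 59).
det M = 48*47 - 21*9 = 2067 = 2 (mod 59); 2^{-1} = 30 (mod 59).
6-bit Miller (111011) on E'/F_{191250817218863} with a'=49572853866595, b'=136341319912458: accumulate tangent/chord ratios at Q'+S and P'+S'.
f_P(D_Q)/f_Q(D_P) = 131580665239739 + 123915634531735*t.
e_{59}(P,Q) = (131580665239739 + 123915634531735*t)^{30} = 88322260998439 + 26462828019311*t.

88322260998439 + 26462828019311*t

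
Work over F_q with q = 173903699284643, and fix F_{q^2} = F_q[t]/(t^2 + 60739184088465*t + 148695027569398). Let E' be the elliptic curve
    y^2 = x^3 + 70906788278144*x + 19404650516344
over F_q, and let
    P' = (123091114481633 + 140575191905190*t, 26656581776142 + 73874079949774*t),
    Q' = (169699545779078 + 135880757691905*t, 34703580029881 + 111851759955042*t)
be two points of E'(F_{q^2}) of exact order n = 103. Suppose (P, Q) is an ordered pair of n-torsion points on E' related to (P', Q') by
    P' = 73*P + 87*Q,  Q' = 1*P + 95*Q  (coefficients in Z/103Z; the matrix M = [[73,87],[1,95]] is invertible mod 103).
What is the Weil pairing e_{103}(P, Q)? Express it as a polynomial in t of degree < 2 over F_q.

Alternating bilinearity on E[103] (values in mu_{103} in F_{173903699284643^2}) gives e(P',Q') = e(P,Q)^det(M).
det M = 73*95 - 87*1 = 6848 = 50 (mod 103); 50^{-1} = 68 (mod 103).
Build f_{103,P'} and f_{103,Q'} via the 7-bit ladder of 103=1100111_2; evaluate at shifted divisors; quotient in F_{173903699284643^2}.
f_P(D_Q)/f_Q(D_P) = 36863569654786 + 40386408856590*t.
Thus e_{103}(P,Q) = 26499500917896 + 78905082207991*t.

26499500917896 + 78905082207991*t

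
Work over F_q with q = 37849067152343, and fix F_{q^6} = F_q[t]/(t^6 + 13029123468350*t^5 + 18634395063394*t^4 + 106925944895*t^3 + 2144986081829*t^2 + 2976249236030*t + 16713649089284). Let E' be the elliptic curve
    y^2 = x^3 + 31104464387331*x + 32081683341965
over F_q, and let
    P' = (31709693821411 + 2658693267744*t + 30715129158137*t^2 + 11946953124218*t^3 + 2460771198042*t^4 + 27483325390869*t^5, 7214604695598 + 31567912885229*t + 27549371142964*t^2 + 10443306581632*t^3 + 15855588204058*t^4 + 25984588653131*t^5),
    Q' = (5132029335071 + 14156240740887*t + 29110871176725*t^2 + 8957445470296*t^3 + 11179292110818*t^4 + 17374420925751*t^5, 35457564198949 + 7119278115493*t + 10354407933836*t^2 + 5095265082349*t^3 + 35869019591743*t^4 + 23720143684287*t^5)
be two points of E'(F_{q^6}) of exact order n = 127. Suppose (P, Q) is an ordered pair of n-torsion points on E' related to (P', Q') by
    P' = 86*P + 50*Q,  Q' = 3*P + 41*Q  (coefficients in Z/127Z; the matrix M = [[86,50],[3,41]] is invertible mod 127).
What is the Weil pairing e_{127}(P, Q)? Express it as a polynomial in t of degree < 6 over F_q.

Alternating bilinearity on E[127] (values in mu_{127} in F_{37849067152343^6}) gives e(P',Q') = e(P,Q)^det(M).
det M = 86*41 - 50*3 = 3376 = 74 (mod 127); 74^{-1} = 115 (mod 127).
Double-and-add over 1111111: 7-1 doublings, 7-1 additions; each step l_{T,T}/v_{2T} or l_{T,P'}/v at Q'+S for random S.
Result: e(P',Q') = 5251794481259 + 23367233096723*t + 15120708116908*t^2 + 27079950788259*t^3 + 18451545602571*t^4 + 10304121106512*t^5.
Raise to 115: e(P,Q) = 2658809923879 + 25521458937822*t + 33236932577743*t^2 + 32135839214178*t^3 + 33079789380068*t^4 + 16406095421595*t^5 in mu_{127}.

2658809923879 + 25521458937822*t + 33236932577743*t^2 + 32135839214178*t^3 + 33079789380068*t^4 + 16406095421595*t^5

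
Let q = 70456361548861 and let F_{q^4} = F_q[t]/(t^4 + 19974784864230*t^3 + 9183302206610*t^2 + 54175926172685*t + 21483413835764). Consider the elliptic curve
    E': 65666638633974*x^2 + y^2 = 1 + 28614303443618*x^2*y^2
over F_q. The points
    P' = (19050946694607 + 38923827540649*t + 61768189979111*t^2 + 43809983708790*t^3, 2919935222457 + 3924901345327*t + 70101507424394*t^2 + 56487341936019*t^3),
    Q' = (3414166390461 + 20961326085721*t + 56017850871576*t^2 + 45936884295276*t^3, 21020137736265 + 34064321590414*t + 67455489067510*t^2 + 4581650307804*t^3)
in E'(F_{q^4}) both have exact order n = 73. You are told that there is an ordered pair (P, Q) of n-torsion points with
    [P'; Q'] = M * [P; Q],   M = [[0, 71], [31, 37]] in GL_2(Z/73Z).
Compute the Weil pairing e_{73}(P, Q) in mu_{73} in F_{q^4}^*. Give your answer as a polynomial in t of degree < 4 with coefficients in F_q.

5160610602980 + 9337875757256*t + 58424721589846*t^2 + 16440433202805*t^3

Under M = [[0,71],[31,37]] in GL_2(Z/73), e_{73}(P',Q') = e_{73}(P,Q)^(0*37-71*31 mod 73).
det(M) mod 73 = 62; its inverse in (Z/73)^* is 53 (check: 62*53 mod 73 = 1).
Edwards a_E,d_E -> Montgomery A=62879773284039,B=43660195065398 -> Weierstrass 7927519993851,1120870273681 via alpha=62684398045506,beta=9263083797589.
Run Miller on y^2=x^3+7927519993851*x+1120870273681 over F_{70456361548861}: ladder 1001001 (7 bits); e = f_P(D_Q)/f_Q(D_P).
Result: e(P',Q') = 12070774161515 + 54168351120308*t + 37686701451588*t^2 + 21166427147902*t^3.
e_{73}(P,Q) = (12070774161515 + 54168351120308*t + 37686701451588*t^2 + 21166427147902*t^3)^{53} = 5160610602980 + 9337875757256*t + 58424721589846*t^2 + 16440433202805*t^3.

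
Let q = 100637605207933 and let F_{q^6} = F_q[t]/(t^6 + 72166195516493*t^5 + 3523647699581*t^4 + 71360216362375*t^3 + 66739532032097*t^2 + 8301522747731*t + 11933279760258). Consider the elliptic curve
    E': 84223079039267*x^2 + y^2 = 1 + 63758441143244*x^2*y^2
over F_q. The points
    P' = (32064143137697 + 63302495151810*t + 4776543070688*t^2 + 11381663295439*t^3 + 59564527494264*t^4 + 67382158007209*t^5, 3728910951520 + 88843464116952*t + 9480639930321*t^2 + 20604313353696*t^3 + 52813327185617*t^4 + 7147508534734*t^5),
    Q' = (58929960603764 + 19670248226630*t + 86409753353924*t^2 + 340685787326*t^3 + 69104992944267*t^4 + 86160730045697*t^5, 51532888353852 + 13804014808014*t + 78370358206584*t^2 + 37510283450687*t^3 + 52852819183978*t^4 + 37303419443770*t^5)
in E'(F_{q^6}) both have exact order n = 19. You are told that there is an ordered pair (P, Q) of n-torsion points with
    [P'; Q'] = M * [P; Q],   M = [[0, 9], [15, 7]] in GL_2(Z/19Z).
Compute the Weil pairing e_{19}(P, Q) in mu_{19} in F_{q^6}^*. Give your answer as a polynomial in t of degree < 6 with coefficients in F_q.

e_{19} is bilinear + alternating on E[19], so e_{19}(9*Q, 15*P + 7*Q) = e_{19}(P,Q)^(0*7-9*15).
det(M) mod 19 = 17; its inverse in (Z/19)^* is 9 (check: 17*9 mod 19 = 1).
Edwards a_E,d_E -> Montgomery A=38959458379730,B=68985922275760 -> Weierstrass 0,13519842266845 via alpha=7890652495763,beta=30275560775989.
n = 19 = (10011)_2 (5 bits, wt 3); accumulate f_{19,P'}(Q'+S)/f_{19,P'}(S) along the 4-step ladder.
f_P(D_Q)/f_Q(D_P) = 1826050317215 + 17105434534995*t + 44629450537156*t^2 + 68960780900335*t^3 + 43681870930626*t^4 + 100279923722957*t^5.
Thus e_{19}(P,Q) = 76642009345916 + 19850334034872*t + 35002393892109*t^2 + 66565322141449*t^3 + 15408137409961*t^4 + 93275680675380*t^5.

76642009345916 + 19850334034872*t + 35002393892109*t^2 + 66565322141449*t^3 + 15408137409961*t^4 + 93275680675380*t^5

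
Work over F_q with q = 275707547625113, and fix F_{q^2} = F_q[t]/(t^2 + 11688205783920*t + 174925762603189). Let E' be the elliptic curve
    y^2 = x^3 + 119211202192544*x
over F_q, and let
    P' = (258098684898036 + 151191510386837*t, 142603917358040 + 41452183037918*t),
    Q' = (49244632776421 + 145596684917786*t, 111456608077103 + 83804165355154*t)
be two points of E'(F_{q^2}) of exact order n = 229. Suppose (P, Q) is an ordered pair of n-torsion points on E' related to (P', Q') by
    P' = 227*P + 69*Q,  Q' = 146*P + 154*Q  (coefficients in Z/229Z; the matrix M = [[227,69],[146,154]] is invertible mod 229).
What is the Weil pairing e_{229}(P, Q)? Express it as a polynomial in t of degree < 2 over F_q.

The 229-Weil pairing on E[229] over F_{275707547625113} is alternating-bilinear: e_{229}(P',Q') = e_{229}(P,Q)^det(M).
So e_{229}(P,Q) = e_{229}(P',Q')^{113}, since 152*113 = 1 mod 229.
Double-and-add over 11100101: 8-1 doublings, 5-1 additions; each step l_{T,T}/v_{2T} or l_{T,P'}/v at Q'+S for random S.
f_P(D_Q)/f_Q(D_P) = 90191688826427 + 84873678030538*t.
Raise to 113: e(P,Q) = 127029505117149 + 163920030539837*t in mu_{229}.

127029505117149 + 163920030539837*t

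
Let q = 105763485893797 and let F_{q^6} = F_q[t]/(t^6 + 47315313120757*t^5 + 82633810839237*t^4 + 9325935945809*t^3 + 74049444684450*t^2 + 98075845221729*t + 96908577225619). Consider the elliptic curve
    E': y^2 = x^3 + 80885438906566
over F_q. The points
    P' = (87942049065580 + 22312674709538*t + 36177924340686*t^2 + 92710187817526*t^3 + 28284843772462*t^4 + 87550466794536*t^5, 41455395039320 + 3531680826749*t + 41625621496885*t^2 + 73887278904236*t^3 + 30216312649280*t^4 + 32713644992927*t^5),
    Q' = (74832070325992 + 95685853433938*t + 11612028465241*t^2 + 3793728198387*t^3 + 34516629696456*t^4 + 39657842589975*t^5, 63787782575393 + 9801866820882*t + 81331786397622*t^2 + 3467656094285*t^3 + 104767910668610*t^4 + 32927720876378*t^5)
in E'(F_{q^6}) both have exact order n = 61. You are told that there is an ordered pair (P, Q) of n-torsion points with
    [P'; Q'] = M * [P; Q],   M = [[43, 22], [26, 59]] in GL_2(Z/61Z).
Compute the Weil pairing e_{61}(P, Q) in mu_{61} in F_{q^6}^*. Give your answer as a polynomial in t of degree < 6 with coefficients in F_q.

e_{61} is bilinear + alternating on E[61], so e_{61}(43*P + 22*Q, 26*P + 59*Q) = e_{61}(P,Q)^(43*59-22*26).
det(M) mod 61 = 13; its inverse in (Z/61)^* is 47 (check: 13*47 mod 61 = 1).
Run Miller on y^2=x^3+80885438906566 over F_{105763485893797}: ladder 111101 (6 bits); e = f_P(D_Q)/f_Q(D_P).
e_{61}(P',Q') = 66720885817472 + 71218449728944*t + 24893671974460*t^2 + 46512939749792*t^3 + 93675155062994*t^4 + 134017582106*t^5.
e_{61}(P,Q) = (66720885817472 + 71218449728944*t + 24893671974460*t^2 + 46512939749792*t^3 + 93675155062994*t^4 + 134017582106*t^5)^{47} = 100194957126299 + 81596265171127*t + 4671742694490*t^2 + 64256887589708*t^3 + 4377098951004*t^4 + 47653138607727*t^5.

100194957126299 + 81596265171127*t + 4671742694490*t^2 + 64256887589708*t^3 + 4377098951004*t^4 + 47653138607727*t^5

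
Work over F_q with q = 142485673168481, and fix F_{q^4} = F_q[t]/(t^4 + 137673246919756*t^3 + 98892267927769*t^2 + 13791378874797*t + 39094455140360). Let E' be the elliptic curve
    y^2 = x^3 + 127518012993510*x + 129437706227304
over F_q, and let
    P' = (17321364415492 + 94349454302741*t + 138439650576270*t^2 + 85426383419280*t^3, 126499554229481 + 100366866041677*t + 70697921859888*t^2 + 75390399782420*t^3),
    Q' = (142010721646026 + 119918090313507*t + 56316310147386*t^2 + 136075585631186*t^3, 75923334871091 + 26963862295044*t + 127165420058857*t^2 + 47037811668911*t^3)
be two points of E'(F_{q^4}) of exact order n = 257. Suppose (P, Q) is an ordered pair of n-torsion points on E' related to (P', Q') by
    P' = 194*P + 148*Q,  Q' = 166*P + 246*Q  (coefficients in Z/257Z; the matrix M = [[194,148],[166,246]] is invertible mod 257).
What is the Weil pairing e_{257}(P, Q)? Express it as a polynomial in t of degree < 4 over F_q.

108337645075731 + 24414892880956*t + 36994783626003*t^2 + 90242240981276*t^3

Alternating bilinearity on E[257] (values in mu_{257} in F_{142485673168481^4}) gives e(P',Q') = e(P,Q)^det(M).
det(M) mod 257 = 26; its inverse in (Z/257)^* is 89 (check: 26*89 mod 257 = 1).
9-bit Miller (100000001) on E'/F_{142485673168481} with a'=127518012993510, b'=129437706227304: accumulate tangent/chord ratios at Q'+S and P'+S'.
Miller gives e_{257}(P',Q') = 106368317101658 + 45555171865150*t + 10726358033397*t^2 + 63465111608389*t^3 in F_{142485673168481^4}.
Thus e_{257}(P,Q) = 108337645075731 + 24414892880956*t + 36994783626003*t^2 + 90242240981276*t^3.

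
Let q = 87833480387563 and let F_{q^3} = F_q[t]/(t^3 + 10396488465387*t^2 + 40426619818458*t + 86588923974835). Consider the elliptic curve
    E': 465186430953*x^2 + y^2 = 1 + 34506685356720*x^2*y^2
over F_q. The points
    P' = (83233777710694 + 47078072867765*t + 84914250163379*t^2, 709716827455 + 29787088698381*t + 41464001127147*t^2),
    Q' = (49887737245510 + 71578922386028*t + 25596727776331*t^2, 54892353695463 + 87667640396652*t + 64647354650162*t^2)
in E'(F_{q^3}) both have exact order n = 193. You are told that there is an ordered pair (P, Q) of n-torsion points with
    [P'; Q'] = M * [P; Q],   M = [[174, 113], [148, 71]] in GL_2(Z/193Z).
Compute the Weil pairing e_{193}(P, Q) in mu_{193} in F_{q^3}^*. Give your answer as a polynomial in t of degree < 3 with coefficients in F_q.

47176623635919 + 2501462113241*t + 3895489697514*t^2

Alternating bilinearity on E[193] (values in mu_{193} in F_{87833480387563^3}) gives e(P',Q') = e(P,Q)^det(M).
Hence e(P,Q) = e(P',Q')^{14} where 14 = 69^{-1} mod 193.
Map (x,y)_Ed via u=(1+y)/(1-y), v=(1+y)/((1-y)x) to Montgomery A=9081981832006,B=28304695909867; then to (a',b')=(17124850301419,41434661028892).
8-bit Miller (11000001) on E'/F_{87833480387563} with a'=17124850301419, b'=41434661028892: accumulate tangent/chord ratios at Q'+S and P'+S'.
The quotient is 48978109413846 + 2769051376151*t + 12475051348851*t^2.
e_{193}(P,Q) = (48978109413846 + 2769051376151*t + 12475051348851*t^2)^{14} = 47176623635919 + 2501462113241*t + 3895489697514*t^2.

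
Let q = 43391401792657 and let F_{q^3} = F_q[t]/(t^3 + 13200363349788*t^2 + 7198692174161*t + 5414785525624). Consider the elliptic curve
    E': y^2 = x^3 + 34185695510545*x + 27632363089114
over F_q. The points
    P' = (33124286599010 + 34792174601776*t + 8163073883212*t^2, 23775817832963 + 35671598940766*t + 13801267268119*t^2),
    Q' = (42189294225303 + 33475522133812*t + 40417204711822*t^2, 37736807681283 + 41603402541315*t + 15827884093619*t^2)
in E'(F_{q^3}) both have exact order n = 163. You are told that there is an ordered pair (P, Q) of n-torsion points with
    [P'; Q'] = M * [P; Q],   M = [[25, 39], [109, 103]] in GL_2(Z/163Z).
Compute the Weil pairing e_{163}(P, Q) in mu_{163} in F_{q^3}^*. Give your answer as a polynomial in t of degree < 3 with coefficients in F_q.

Since e_{163}(P,P)=e_{163}(Q,Q)=1 and e_{163}(Q,P)=e_{163}(P,Q)^{-1}, expanding e_{163}(25*P + 39*Q,109*P + 103*Q) leaves e(P,Q)^det(M).
So e_{163}(P,Q) = e_{163}(P',Q')^{124}, since 117*124 = 1 mod 163.
Double-and-add over 10100011: 8-1 doublings, 4-1 additions; each step l_{T,T}/v_{2T} or l_{T,P'}/v at Q'+S for random S.
So e_{163}(P',Q') = 18129110866604 + 29880201121205*t + 10344259191962*t^2.
Thus e_{163}(P,Q) = 40627556920011 + 29576186831861*t + 28875379002797*t^2.

40627556920011 + 29576186831861*t + 28875379002797*t^2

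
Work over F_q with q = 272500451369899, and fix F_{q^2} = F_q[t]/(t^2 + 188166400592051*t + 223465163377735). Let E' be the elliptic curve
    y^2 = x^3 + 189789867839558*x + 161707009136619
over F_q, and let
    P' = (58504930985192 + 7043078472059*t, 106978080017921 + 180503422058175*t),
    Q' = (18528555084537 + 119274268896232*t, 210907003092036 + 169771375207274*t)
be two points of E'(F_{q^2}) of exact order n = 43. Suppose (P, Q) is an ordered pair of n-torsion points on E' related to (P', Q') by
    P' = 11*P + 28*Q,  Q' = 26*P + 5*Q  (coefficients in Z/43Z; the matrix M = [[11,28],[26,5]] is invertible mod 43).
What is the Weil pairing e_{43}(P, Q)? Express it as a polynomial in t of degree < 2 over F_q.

160011289065712 + 204059123130966*t

e_{43} is bilinear + alternating on E[43], so e_{43}(11*P + 28*Q, 26*P + 5*Q) = e_{43}(P,Q)^(11*5-28*26).
11*5 - 28*26 = -673; reduced mod 43: det = 15, inverse 23.
Miller loop for e_{43} over F_{272500451369899^2}: bits of 43 = 101011; 5 double steps + 3 add steps, l/v at each.
So e_{43}(P',Q') = 37662205178833 + 87831875830724*t.
(37662205178833 + 87831875830724*t)^{23} mod (272500451369899,f) = 160011289065712 + 204059123130966*t.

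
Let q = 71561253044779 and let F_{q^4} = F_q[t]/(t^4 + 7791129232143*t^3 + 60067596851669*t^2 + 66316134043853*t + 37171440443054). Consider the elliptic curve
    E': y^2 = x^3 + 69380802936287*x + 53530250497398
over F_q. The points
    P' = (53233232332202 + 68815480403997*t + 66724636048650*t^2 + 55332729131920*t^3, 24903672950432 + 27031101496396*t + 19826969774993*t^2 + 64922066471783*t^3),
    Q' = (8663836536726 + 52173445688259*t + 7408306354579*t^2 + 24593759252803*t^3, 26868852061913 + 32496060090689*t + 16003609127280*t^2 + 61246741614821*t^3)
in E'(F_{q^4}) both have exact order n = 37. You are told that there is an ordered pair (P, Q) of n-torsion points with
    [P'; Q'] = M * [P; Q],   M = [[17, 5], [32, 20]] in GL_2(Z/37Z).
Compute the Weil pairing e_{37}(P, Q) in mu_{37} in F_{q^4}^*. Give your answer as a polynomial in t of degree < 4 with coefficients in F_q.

Under M = [[17,5],[32,20]] in GL_2(Z/37), e_{37}(P',Q') = e_{37}(P,Q)^(17*20-5*32 mod 37).
det M = 17*20 - 5*32 = 180 = 32 (mod 37); 32^{-1} = 22 (mod 37).
n = 37 = (100101)_2 (6 bits, wt 3); accumulate f_{37,P'}(Q'+S)/f_{37,P'}(S) along the 5-step ladder.
So e_{37}(P',Q') = 19600936771438 + 30373599908896*t + 27943298869017*t^2 + 11830734507543*t^3.
Finally e_{37}(P,Q) = 25359943263351 + 40599012133587*t + 41942381346951*t^2 + 28580154888137*t^3.

25359943263351 + 40599012133587*t + 41942381346951*t^2 + 28580154888137*t^3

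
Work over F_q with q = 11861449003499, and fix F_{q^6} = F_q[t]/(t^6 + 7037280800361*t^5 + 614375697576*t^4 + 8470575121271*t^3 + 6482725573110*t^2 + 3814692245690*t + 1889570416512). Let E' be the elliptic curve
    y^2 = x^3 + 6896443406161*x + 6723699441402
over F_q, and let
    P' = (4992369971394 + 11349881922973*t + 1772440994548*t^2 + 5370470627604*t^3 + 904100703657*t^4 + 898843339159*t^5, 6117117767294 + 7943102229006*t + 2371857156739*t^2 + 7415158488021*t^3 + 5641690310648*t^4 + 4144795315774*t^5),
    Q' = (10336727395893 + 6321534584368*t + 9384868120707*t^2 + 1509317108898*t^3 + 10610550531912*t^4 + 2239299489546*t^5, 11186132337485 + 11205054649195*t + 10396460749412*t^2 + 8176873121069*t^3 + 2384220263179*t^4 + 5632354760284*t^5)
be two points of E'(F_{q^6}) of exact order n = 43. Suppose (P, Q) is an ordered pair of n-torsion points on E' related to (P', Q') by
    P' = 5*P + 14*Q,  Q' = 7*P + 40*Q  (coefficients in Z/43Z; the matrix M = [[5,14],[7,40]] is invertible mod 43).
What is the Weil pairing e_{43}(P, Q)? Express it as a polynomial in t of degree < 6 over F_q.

Since e_{43}(P,P)=e_{43}(Q,Q)=1 and e_{43}(Q,P)=e_{43}(P,Q)^{-1}, expanding e_{43}(5*P + 14*Q,7*P + 40*Q) leaves e(P,Q)^det(M).
5*40 - 14*7 = 102; reduced mod 43: det = 16, inverse 35.
Build f_{43,P'} and f_{43,Q'} via the 6-bit ladder of 43=101011_2; evaluate at shifted divisors; quotient in F_{11861449003499^6}.
Miller gives e_{43}(P',Q') = 764065299653 + 404752727568*t + 10107878132926*t^2 + 11507591090487*t^3 + 3387116018900*t^4 + 948087882796*t^5 in F_{11861449003499^6}.
(764065299653 + 404752727568*t + 10107878132926*t^2 + 11507591090487*t^3 + 3387116018900*t^4 + 948087882796*t^5)^{35} mod (11861449003499,f) = 4154887202730 + 1040550818805*t + 9798622620682*t^2 + 10017052845859*t^3 + 9991610573884*t^4 + 4422284547965*t^5.

4154887202730 + 1040550818805*t + 9798622620682*t^2 + 10017052845859*t^3 + 9991610573884*t^4 + 4422284547965*t^5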